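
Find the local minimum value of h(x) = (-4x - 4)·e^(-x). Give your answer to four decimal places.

Differentiating with the product rule gives h'(x) = (4x)·e^(-x). Since e^(-x) > 0, the only critical point is x = 0.
h''(0) has the same sign as 4 > 0, so this is a local minimum.
h(0) = (-4)·e^(0) ≈ -4.0000.

-4.0000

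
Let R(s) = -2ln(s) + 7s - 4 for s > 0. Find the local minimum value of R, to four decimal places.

R'(s) = -2/s + 7 = 0 gives s = 2/7.
R''(s) = 2/s², which is positive for s > 0, so this is a local minimum.
R(2/7) = -2·ln(2/7) + 2 - 4 ≈ 0.5055.

0.5055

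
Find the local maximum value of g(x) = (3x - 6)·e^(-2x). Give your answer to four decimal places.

0.0101

g'(x) = 3·e^(-2x) + (3x - 6)·(-2)·e^(-2x) = (-6x + 15)·e^(-2x). Since e^(-2x) > 0, the only critical point is x = 5/2.
g''(5/2) has the same sign as -6 < 0, so this is a local maximum.
g(5/2) = (3/2)·e^(-5) ≈ 0.0101.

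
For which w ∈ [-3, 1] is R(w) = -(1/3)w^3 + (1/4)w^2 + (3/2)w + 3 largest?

-3

R'(w) = -w^2 + (1/2)w + 3/2, whose only zero in [-3, 1] is w = -1.
Candidates: R(-3) = 39/4; R(-1) = 25/12; R(1) = 53/12.
The maximum over the interval is 39/4, attained at w = -3.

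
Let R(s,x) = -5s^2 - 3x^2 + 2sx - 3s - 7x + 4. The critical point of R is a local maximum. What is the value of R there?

269/28

∂R/∂s = -10s + 2x - 3 = 0 and ∂R/∂x = 2s - 6x - 7 = 0, so (s, x) = (-4/7, -19/14).
The Hessian has R_{ss} = -10, R_{xx} = -6, R_{sx} = 2, giving D = 56 > 0 with R_{ss} < 0, so the point is a local maximum.
R(-4/7, -19/14) = 269/28.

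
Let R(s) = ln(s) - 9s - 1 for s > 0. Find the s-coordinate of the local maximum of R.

1/9

R'(s) = 1/s − 9 = 0 gives s = 1/9.
R''(s) = -1/s², which is negative for s > 0, so this is a local maximum.
R(1/9) = 1·ln(1/9) - 1 - 1 ≈ -4.1972.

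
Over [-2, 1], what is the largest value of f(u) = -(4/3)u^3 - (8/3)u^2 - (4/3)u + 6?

The derivative is -4u^2 - (16/3)u - 4/3, which vanishes at u = -1 and u = -1/3.
Evaluating at the critical points and endpoints: f(-2) = 26/3, f(-1) = 6, f(-1/3) = 502/81, f(1) = 2/3.
The maximum over the interval is 26/3, attained at u = -2.

26/3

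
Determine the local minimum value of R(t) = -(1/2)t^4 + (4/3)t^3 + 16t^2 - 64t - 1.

-187/3

R'(t) = -2t^3 + 4t^2 + 32t - 64. Setting R'(t) = 0 gives t ∈ {-4, 2, 4}.
Second-derivative test with R''(t) = -6t^2 + 8t + 32: R''(-4) = -96 < 0 ⇒ local maximum; R''(2) = 24 > 0 ⇒ local minimum; R''(4) = -32 < 0 ⇒ local maximum.
Thus R has its local minimum at t = 2, with value -187/3.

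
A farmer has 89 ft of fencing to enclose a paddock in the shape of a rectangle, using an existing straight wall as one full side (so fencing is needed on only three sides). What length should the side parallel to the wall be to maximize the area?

89/2

Let the sides perpendicular to the wall have length x and the parallel side y, so 2x + y = 89 and the area is A = xy = x(89 − 2x).
A'(x) = 89 − 4x = 0 gives x = 89/4, and A''(x) = −4 < 0 confirms a maximum.
Then y = 89 − 2·89/4 = 89/2 and A = 7921/8.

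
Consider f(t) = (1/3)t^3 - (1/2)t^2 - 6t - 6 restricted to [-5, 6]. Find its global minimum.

Differentiating, f'(t) = t^2 - t - 6; which vanishes at t = -2 and t = 3.
Candidates: f(-5) = -181/6; f(-2) = 4/3; f(3) = -39/2; f(6) = 12.
The minimum over the interval is -181/6, attained at t = -5.

-181/6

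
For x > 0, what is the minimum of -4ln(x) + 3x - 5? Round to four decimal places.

-2.1507

f'(x) = -4/x + 3 = 0 gives x = 4/3.
f''(x) = 4/x², which is positive for x > 0, so this is a local minimum.
f(4/3) = -4·ln(4/3) + 4 - 5 ≈ -2.1507.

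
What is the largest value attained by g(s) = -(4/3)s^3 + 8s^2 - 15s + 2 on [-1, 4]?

g'(s) = -4s^2 + 16s - 15, which vanishes at s = 3/2 and s = 5/2.
Evaluating at the critical points and endpoints: g(-1) = 79/3, g(3/2) = -7, g(5/2) = -19/3, g(4) = -46/3.
The maximum over the interval is 79/3, attained at s = -1.

79/3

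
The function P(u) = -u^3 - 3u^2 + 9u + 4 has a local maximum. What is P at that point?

9

P'(u) = -3u^2 - 6u + 9. Setting P'(u) = 0 gives u ∈ {-3, 1}.
Second-derivative test with P''(u) = -6u - 6: P''(-3) = 12 > 0 ⇒ local minimum; P''(1) = -12 < 0 ⇒ local maximum.
The local maximum is P(1) = 9.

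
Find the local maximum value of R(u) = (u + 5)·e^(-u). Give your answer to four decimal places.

54.5982

By the product rule, R'(u) = (-u - 4)·e^(-u). Since e^(-u) > 0, the only critical point is u = -4.
R''(-4) has the same sign as -1 < 0, so this is a local maximum.
R(-4) = (1)·e^(4) ≈ 54.5982.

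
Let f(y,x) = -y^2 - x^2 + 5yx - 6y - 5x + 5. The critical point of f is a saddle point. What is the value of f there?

-106/21

∂f/∂y = -2y + 5x - 6 = 0 and ∂f/∂x = 5y - 2x - 5 = 0, so (y, x) = (37/21, 40/21).
The Hessian has f_{yy} = -2, f_{xx} = -2, f_{yx} = 5, giving D = -21 < 0, so the point is a saddle point.
f(37/21, 40/21) = -106/21.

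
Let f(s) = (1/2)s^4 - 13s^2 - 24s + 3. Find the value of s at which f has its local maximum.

-1

f'(s) = 2s^3 - 26s - 24. Setting f'(s) = 0 gives s ∈ {-3, -1, 4}.
Since f''(s) = 6s^2 - 26, we get f''(-3) = 28 > 0 ⇒ local minimum; f''(-1) = -20 < 0 ⇒ local maximum; f''(4) = 70 > 0 ⇒ local minimum.
Thus f has its local maximum at s = -1, with value 29/2.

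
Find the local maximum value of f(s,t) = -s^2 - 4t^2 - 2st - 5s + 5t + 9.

∂f/∂s = -2s - 2t - 5 = 0 and ∂f/∂t = -2s - 8t + 5 = 0, so (s, t) = (-25/6, 5/3).
The Hessian has f_{ss} = -2, f_{tt} = -8, f_{st} = -2, giving D = 12 > 0 with f_{ss} < 0, so the point is a local maximum.
f(-25/6, 5/3) = 283/12.

283/12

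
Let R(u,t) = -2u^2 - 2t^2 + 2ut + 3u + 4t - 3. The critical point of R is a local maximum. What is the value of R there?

∂R/∂u = -4u + 2t + 3 = 0 and ∂R/∂t = 2u - 4t + 4 = 0, so (u, t) = (5/3, 11/6).
The Hessian has R_{uu} = -4, R_{tt} = -4, R_{ut} = 2, giving D = 12 > 0 with R_{uu} < 0, so the point is a local maximum.
R(5/3, 11/6) = 19/6.

19/6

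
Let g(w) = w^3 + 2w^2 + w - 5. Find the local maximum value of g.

g'(w) = 3w^2 + 4w + 1 = 0 at w = -1, -1/3.
Since g''(w) = 6w + 4, we get g''(-1) = -2 < 0 ⇒ local maximum; g''(-1/3) = 2 > 0 ⇒ local minimum.
Thus g has its local maximum at w = -1, with value -5.

-5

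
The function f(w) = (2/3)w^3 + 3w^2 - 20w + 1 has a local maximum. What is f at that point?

Critical points: f'(w) = 2w^2 + 6w - 20 vanishes at w = -5, 2.
f''(w) = 4w + 6. f''(-5) = -14 < 0 ⇒ local maximum; f''(2) = 14 > 0 ⇒ local minimum.
So the local maximum value is f(-5) = 278/3.

278/3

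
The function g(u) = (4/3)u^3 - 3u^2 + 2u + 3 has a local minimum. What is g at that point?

10/3

g'(u) = 4u^2 - 6u + 2. Setting g'(u) = 0 gives u ∈ {1/2, 1}.
Second-derivative test with g''(u) = 8u - 6: g''(1/2) = -2 < 0 ⇒ local maximum; g''(1) = 2 > 0 ⇒ local minimum.
Thus g has its local minimum at u = 1, with value 10/3.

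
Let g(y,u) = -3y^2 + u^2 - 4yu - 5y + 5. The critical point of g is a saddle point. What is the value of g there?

165/28

∂g/∂y = -6y - 4u - 5 = 0 and ∂g/∂u = -4y + 2u = 0, so (y, u) = (-5/14, -5/7).
The Hessian has g_{yy} = -6, g_{uu} = 2, g_{yu} = -4, giving D = -28 < 0, so the point is a saddle point.
g(-5/14, -5/7) = 165/28.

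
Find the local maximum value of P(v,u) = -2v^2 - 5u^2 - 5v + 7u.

223/40

∂P/∂v = -4v - 5 = 0 and ∂P/∂u = -10u + 7 = 0, so (v, u) = (-5/4, 7/10).
The Hessian has P_{vv} = -4, P_{uu} = -10, P_{vu} = 0, giving D = 40 > 0 with P_{vv} < 0, so the point is a local maximum.
P(-5/4, 7/10) = 223/40.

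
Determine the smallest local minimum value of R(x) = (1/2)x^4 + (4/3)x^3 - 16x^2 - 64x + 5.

-881/3

Critical points: R'(x) = 2x^3 + 4x^2 - 32x - 64 vanishes at x = -4, -2, 4.
Second-derivative test with R''(x) = 6x^2 + 8x - 32: R''(-4) = 32 > 0 ⇒ local minimum; R''(-2) = -24 < 0 ⇒ local maximum; R''(4) = 96 > 0 ⇒ local minimum.
The smallest local minimum is R(4) = -881/3.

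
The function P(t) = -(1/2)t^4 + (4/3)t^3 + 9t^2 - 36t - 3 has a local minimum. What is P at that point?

-109/3

P'(t) = -2t^3 + 4t^2 + 18t - 36. Setting P'(t) = 0 gives t ∈ {-3, 2, 3}.
Second-derivative test with P''(t) = -6t^2 + 8t + 18: P''(-3) = -60 < 0 ⇒ local maximum; P''(2) = 10 > 0 ⇒ local minimum; P''(3) = -12 < 0 ⇒ local maximum.
Thus P has its local minimum at t = 2, with value -109/3.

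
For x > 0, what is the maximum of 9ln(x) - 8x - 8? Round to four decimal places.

g'(x) = 9/x − 8 = 0 gives x = 9/8.
g''(x) = -9/x², which is negative for x > 0, so this is a local maximum.
g(9/8) = 9·ln(9/8) - 9 - 8 ≈ -15.9400.

-15.9400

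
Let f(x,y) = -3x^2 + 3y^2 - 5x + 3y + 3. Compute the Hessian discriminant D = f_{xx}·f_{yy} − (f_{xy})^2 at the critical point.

-36

∂f/∂x = -6x - 5 = 0 and ∂f/∂y = 6y + 3 = 0, so (x, y) = (-5/6, -1/2).
The Hessian has f_{xx} = -6, f_{yy} = 6, f_{xy} = 0, giving D = -36 < 0, so the point is a saddle point.
D = (-6)·(6) − (0)^2 = -36.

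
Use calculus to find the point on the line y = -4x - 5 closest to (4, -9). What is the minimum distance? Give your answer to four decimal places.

Minimize D(x)^2 = (x - 4)^2 + (-4x + 4)^2.
d/dx[D^2] = 2(x - 4) + 2·(-4)·(-4x + 4) = 0 ⇒ x = 20/17.
Then y = -165/17 and the distance is √(144/17) ≈ 2.9104.

2.9104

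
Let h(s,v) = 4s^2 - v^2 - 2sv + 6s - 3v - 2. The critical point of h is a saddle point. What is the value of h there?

∂h/∂s = 8s - 2v + 6 = 0 and ∂h/∂v = -2s - 2v - 3 = 0, so (s, v) = (-9/10, -3/5).
The Hessian has h_{ss} = 8, h_{vv} = -2, h_{sv} = -2, giving D = -20 < 0, so the point is a saddle point.
h(-9/10, -3/5) = -19/5.

-19/5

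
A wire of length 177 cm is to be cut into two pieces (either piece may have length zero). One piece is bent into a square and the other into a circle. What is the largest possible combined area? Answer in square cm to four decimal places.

Let x be the length used for the square. Square side x/4; circle radius (177−x)/(2π).
A(x) = (x/4)² + π·((177−x)/(2π))² = x²/16 + (177−x)²/(4π) for 0 ≤ x ≤ 177. A'(x) = x/8 − (177−x)/(2π) = 0 gives x = 4·177/(π+4) ≈ 99.1376.
A'' > 0, so the interior critical point is a minimum; the maximum is at an endpoint. A(0) = 2493.0826 and A(177) = 1958.0625, so the largest area is 2493.0826.

2493.0826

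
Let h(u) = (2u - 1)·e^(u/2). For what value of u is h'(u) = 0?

h'(u) = 2·e^(u/2) + (2u - 1)·(1/2)·e^(u/2) = (u + 3/2)·e^(u/2). Since e^(u/2) > 0, the only critical point is u = -3/2.
h''(-3/2) has the same sign as 1 > 0, so this is a local minimum.
h(-3/2) = (-4)·e^(-3/4) ≈ -1.8895.

-3/2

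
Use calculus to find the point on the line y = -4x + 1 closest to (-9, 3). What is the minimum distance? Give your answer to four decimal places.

Minimize D(x)^2 = (x + 9)^2 + (-4x - 2)^2.
d/dx[D^2] = 2(x + 9) + 2·(-4)·(-4x - 2) = 0 ⇒ x = -1.
Then y = 5 and the distance is √(68) ≈ 8.2462.

8.2462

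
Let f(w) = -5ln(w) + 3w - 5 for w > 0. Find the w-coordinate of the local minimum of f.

f'(w) = -5/w + 3 = 0 gives w = 5/3.
f''(w) = 5/w², which is positive for w > 0, so this is a local minimum.
f(5/3) = -5·ln(5/3) + 5 - 5 ≈ -2.5541.

5/3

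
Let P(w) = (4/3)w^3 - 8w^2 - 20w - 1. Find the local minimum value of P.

-403/3

P'(w) = 4w^2 - 16w - 20. Setting P'(w) = 0 gives w ∈ {-1, 5}.
Second-derivative test with P''(w) = 8w - 16: P''(-1) = -24 < 0 ⇒ local maximum; P''(5) = 24 > 0 ⇒ local minimum.
Thus P has its local minimum at w = 5, with value -403/3.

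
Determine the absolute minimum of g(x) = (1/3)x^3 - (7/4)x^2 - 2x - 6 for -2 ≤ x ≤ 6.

-62/3

The derivative is x^2 - (7/2)x - 2, which vanishes at x = -1/2 and x = 4.
Compare values at every candidate in [-2, 6]: g(-2) = -35/3; g(-1/2) = -263/48; g(4) = -62/3; g(6) = -9.
The minimum over the interval is -62/3, attained at x = 4.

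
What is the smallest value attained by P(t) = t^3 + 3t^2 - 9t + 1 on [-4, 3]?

P'(t) = 3t^2 + 6t - 9, which vanishes at t = -3 and t = 1.
Evaluating at the critical points and endpoints: P(-4) = 21, P(-3) = 28, P(1) = -4, P(3) = 28.
So the minimum is P(1) = -4.

-4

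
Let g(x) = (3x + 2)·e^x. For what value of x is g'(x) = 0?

-5/3

g'(x) = 3·e^x + (3x + 2)·1·e^x = (3x + 5)·e^x. Since e^x > 0, the only critical point is x = -5/3.
g''(-5/3) has the same sign as 3 > 0, so this is a local minimum.
g(-5/3) = (-3)·e^(-5/3) ≈ -0.5666.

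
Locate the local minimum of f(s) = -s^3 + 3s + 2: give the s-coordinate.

-1

f'(s) = -3s^2 + 3 = 0 at s = -1, 1.
Second-derivative test with f''(s) = -6s: f''(-1) = 6 > 0 ⇒ local minimum; f''(1) = -6 < 0 ⇒ local maximum.
Thus f has its local minimum at s = -1, with value 0.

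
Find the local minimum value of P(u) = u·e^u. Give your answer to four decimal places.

-0.3679

Differentiating with the product rule gives P'(u) = (u + 1)·e^u. Since e^u > 0, the only critical point is u = -1.
P''(-1) has the same sign as 1 > 0, so this is a local minimum.
P(-1) = (-1)·e^(-1) ≈ -0.3679.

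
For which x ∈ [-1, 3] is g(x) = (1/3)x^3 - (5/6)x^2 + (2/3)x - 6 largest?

3

The derivative is x^2 - (5/3)x + 2/3, which vanishes at x = 2/3 and x = 1.
Evaluating at the critical points and endpoints: g(-1) = -47/6, g(2/3) = -472/81, g(1) = -35/6, g(3) = -5/2.
The maximum over the interval is -5/2, attained at x = 3.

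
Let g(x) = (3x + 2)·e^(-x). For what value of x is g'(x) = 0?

Differentiating with the product rule gives g'(x) = (-3x + 1)·e^(-x). Since e^(-x) > 0, the only critical point is x = 1/3.
g''(1/3) has the same sign as -3 < 0, so this is a local maximum.
g(1/3) = (3)·e^(-1/3) ≈ 2.1496.

1/3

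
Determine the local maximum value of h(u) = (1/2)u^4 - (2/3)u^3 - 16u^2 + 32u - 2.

Critical points: h'(u) = 2u^3 - 2u^2 - 32u + 32 vanishes at u = -4, 1, 4.
Second-derivative test with h''(u) = 6u^2 - 4u - 32: h''(-4) = 80 > 0 ⇒ local minimum; h''(1) = -30 < 0 ⇒ local maximum; h''(4) = 48 > 0 ⇒ local minimum.
The local maximum is h(1) = 83/6.

83/6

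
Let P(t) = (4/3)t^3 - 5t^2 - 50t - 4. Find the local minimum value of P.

P'(t) = 4t^2 - 10t - 50 = 0 at t = -5/2, 5.
Second-derivative test with P''(t) = 8t - 10: P''(-5/2) = -30 < 0 ⇒ local maximum; P''(5) = 30 > 0 ⇒ local minimum.
The local minimum is P(5) = -637/3.

-637/3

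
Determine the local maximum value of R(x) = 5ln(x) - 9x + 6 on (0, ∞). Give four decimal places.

-1.9389

R'(x) = 5/x − 9 = 0 gives x = 5/9.
R''(x) = -5/x², which is negative for x > 0, so this is a local maximum.
R(5/9) = 5·ln(5/9) - 5 + 6 ≈ -1.9389.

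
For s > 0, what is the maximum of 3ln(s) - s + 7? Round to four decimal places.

7.2958

h'(s) = 3/s − 1 = 0 gives s = 3.
h''(s) = -3/s², which is negative for s > 0, so this is a local maximum.
h(3) = 3·ln(3) - 3 + 7 ≈ 7.2958.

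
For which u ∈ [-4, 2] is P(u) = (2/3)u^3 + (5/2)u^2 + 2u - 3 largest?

2

The derivative is 2u^2 + 5u + 2, which vanishes at u = -2 and u = -1/2.
Candidates: P(-4) = -41/3, P(-2) = -7/3, P(-1/2) = -83/24, P(2) = 49/3.
Hence the absolute maximum is 49/3 at u = 2.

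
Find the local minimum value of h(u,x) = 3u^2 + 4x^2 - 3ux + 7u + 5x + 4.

-220/39

∂h/∂u = 6u - 3x + 7 = 0 and ∂h/∂x = -3u + 8x + 5 = 0, so (u, x) = (-71/39, -17/13).
The Hessian has h_{uu} = 6, h_{xx} = 8, h_{ux} = -3, giving D = 39 > 0 with h_{uu} > 0, so the point is a local minimum.
h(-71/39, -17/13) = -220/39.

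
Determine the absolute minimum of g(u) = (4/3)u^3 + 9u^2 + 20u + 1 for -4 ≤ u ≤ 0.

The derivative is 4u^2 + 18u + 20, which vanishes at u = -5/2 and u = -2.
Evaluating at the critical points and endpoints: g(-4) = -61/3; g(-5/2) = -163/12; g(-2) = -41/3; g(0) = 1.
Hence the absolute minimum is -61/3 at u = -4.

-61/3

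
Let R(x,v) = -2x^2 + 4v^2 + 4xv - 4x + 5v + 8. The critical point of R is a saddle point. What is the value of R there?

∂R/∂x = -4x + 4v - 4 = 0 and ∂R/∂v = 4x + 8v + 5 = 0, so (x, v) = (-13/12, -1/12).
The Hessian has R_{xx} = -4, R_{vv} = 8, R_{xv} = 4, giving D = -48 < 0, so the point is a saddle point.
R(-13/12, -1/12) = 239/24.

239/24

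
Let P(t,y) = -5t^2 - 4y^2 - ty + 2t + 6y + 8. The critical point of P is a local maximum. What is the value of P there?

∂P/∂t = -10t - y + 2 = 0 and ∂P/∂y = -t - 8y + 6 = 0, so (t, y) = (10/79, 58/79).
The Hessian has P_{tt} = -10, P_{yy} = -8, P_{ty} = -1, giving D = 79 > 0 with P_{tt} < 0, so the point is a local maximum.
P(10/79, 58/79) = 816/79.

816/79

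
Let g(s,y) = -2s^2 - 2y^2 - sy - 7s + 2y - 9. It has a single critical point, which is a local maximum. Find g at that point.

-1

∂g/∂s = -4s - y - 7 = 0 and ∂g/∂y = -s - 4y + 2 = 0, so (s, y) = (-2, 1).
The Hessian has g_{ss} = -4, g_{yy} = -4, g_{sy} = -1, giving D = 15 > 0 with g_{ss} < 0, so the point is a local maximum.
g(-2, 1) = -1.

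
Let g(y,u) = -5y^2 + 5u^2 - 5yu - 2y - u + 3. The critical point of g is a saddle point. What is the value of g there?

∂g/∂y = -10y - 5u - 2 = 0 and ∂g/∂u = -5y + 10u - 1 = 0, so (y, u) = (-1/5, 0).
The Hessian has g_{yy} = -10, g_{uu} = 10, g_{yu} = -5, giving D = -125 < 0, so the point is a saddle point.
g(-1/5, 0) = 16/5.

16/5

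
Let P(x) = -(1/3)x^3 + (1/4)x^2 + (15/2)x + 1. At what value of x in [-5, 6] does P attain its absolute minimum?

The derivative is -x^2 + (1/2)x + 15/2, which vanishes at x = -5/2 and x = 3.
Compare values at every candidate in [-5, 6]: P(-5) = 137/12,  P(-5/2) = -527/48,  P(3) = 67/4,  P(6) = -17.
So the minimum is P(6) = -17.

6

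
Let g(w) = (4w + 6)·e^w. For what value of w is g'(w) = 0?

-5/2

g'(w) = 4·e^w + (4w + 6)·1·e^w = (4w + 10)·e^w. Since e^w > 0, the only critical point is w = -5/2.
g''(-5/2) has the same sign as 4 > 0, so this is a local minimum.
g(-5/2) = (-4)·e^(-5/2) ≈ -0.3283.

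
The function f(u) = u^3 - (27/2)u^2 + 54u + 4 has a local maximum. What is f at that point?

143/2

f'(u) = 3u^2 - 27u + 54. Setting f'(u) = 0 gives u ∈ {3, 6}.
Since f''(u) = 6u - 27, we get f''(3) = -9 < 0 ⇒ local maximum; f''(6) = 9 > 0 ⇒ local minimum.
So the local maximum value is f(3) = 143/2.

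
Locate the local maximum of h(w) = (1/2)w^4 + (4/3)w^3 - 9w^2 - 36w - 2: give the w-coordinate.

h'(w) = 2w^3 + 4w^2 - 18w - 36. Setting h'(w) = 0 gives w ∈ {-3, -2, 3}.
h''(w) = 6w^2 + 8w - 18. h''(-3) = 12 > 0 ⇒ local minimum; h''(-2) = -10 < 0 ⇒ local maximum; h''(3) = 60 > 0 ⇒ local minimum.
The local maximum is h(-2) = 94/3.

-2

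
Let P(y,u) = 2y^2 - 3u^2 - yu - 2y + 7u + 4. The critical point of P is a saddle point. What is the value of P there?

172/25

∂P/∂y = 4y - u - 2 = 0 and ∂P/∂u = -y - 6u + 7 = 0, so (y, u) = (19/25, 26/25).
The Hessian has P_{yy} = 4, P_{uu} = -6, P_{yu} = -1, giving D = -25 < 0, so the point is a saddle point.
P(19/25, 26/25) = 172/25.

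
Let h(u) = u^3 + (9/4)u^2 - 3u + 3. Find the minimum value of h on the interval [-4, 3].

h'(u) = 3u^2 + (9/2)u - 3, which vanishes at u = -2 and u = 1/2.
Evaluating at the critical points and endpoints: h(-4) = -13; h(-2) = 10; h(1/2) = 35/16; h(3) = 165/4.
Hence the absolute minimum is -13 at u = -4.

-13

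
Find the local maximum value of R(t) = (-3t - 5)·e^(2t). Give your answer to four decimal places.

R'(t) = (-3)·e^(2t) + (-3t - 5)·2·e^(2t) = (-6t - 13)·e^(2t). Since e^(2t) > 0, the only critical point is t = -13/6.
R''(-13/6) has the same sign as -6 < 0, so this is a local maximum.
R(-13/6) = (3/2)·e^(-13/3) ≈ 0.0197.

0.0197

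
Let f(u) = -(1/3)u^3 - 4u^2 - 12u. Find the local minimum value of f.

Critical points: f'(u) = -u^2 - 8u - 12 vanishes at u = -6, -2.
Second-derivative test with f''(u) = -2u - 8: f''(-6) = 4 > 0 ⇒ local minimum; f''(-2) = -4 < 0 ⇒ local maximum.
The local minimum is f(-6) = 0.

0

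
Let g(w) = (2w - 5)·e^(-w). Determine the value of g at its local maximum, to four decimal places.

0.0604

g'(w) = 2·e^(-w) + (2w - 5)·(-1)·e^(-w) = (-2w + 7)·e^(-w). Since e^(-w) > 0, the only critical point is w = 7/2.
g''(7/2) has the same sign as -2 < 0, so this is a local maximum.
g(7/2) = (2)·e^(-7/2) ≈ 0.0604.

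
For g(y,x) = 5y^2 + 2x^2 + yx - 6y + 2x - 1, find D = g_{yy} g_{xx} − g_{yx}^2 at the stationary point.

∂g/∂y = 10y + x - 6 = 0 and ∂g/∂x = y + 4x + 2 = 0, so (y, x) = (2/3, -2/3).
The Hessian has g_{yy} = 10, g_{xx} = 4, g_{yx} = 1, giving D = 39 > 0 with g_{yy} > 0, so the point is a local minimum.
D = (10)·(4) − (1)^2 = 39.

39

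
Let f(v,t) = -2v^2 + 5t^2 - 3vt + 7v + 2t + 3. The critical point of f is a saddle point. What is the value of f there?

426/49

∂f/∂v = -4v - 3t + 7 = 0 and ∂f/∂t = -3v + 10t + 2 = 0, so (v, t) = (76/49, 13/49).
The Hessian has f_{vv} = -4, f_{tt} = 10, f_{vt} = -3, giving D = -49 < 0, so the point is a saddle point.
f(76/49, 13/49) = 426/49.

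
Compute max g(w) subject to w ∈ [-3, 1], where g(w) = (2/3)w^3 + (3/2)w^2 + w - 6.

-17/6

The derivative is 2w^2 + 3w + 1, which vanishes at w = -1 and w = -1/2.
Candidates: g(-3) = -27/2,  g(-1) = -37/6,  g(-1/2) = -149/24,  g(1) = -17/6.
So the maximum is g(1) = -17/6.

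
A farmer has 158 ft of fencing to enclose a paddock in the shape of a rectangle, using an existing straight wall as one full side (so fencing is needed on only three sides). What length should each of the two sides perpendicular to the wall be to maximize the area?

79/2

Let the sides perpendicular to the wall have length x and the parallel side y, so 2x + y = 158 and the area is A = xy = x(158 − 2x).
A'(x) = 158 − 4x = 0 gives x = 79/2, and A''(x) = −4 < 0 confirms a maximum.
Then y = 158 − 2·79/2 = 79 and A = 6241/2.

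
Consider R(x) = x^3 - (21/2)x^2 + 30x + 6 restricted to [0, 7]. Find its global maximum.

89/2

R'(x) = 3x^2 - 21x + 30, which vanishes at x = 2 and x = 5.
Compare values at every candidate in [0, 7]: R(0) = 6, R(2) = 32, R(5) = 37/2, R(7) = 89/2.
The maximum over the interval is 89/2, attained at x = 7.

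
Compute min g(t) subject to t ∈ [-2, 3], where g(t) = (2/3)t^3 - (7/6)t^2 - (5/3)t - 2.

-26/3

Differentiating, g'(t) = 2t^2 - (7/3)t - 5/3; which vanishes at t = -1/2 and t = 5/3.
Candidates: g(-2) = -26/3,  g(-1/2) = -37/24,  g(5/3) = -799/162,  g(3) = 1/2.
The minimum over the interval is -26/3, attained at t = -2.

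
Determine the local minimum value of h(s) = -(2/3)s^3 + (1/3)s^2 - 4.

h'(s) = -2s^2 + (2/3)s = 0 at s = 0, 1/3.
h''(s) = -4s + 2/3. h''(0) = 2/3 > 0 ⇒ local minimum; h''(1/3) = -2/3 < 0 ⇒ local maximum.
The local minimum is h(0) = -4.

-4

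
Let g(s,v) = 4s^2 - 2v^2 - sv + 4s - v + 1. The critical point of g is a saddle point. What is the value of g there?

1/33

∂g/∂s = 8s - v + 4 = 0 and ∂g/∂v = -s - 4v - 1 = 0, so (s, v) = (-17/33, -4/33).
The Hessian has g_{ss} = 8, g_{vv} = -4, g_{sv} = -1, giving D = -33 < 0, so the point is a saddle point.
g(-17/33, -4/33) = 1/33.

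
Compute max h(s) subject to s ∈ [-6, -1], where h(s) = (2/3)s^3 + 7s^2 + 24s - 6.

The derivative is 2s^2 + 14s + 24, which vanishes at s = -4 and s = -3.
Compare values at every candidate in [-6, -1]: h(-6) = -42, h(-4) = -98/3, h(-3) = -33, h(-1) = -71/3.
The maximum over the interval is -71/3, attained at s = -1.

-71/3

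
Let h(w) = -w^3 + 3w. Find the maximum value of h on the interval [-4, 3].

Differentiating, h'(w) = -3w^2 + 3; which vanishes at w = -1 and w = 1.
Candidates: h(-4) = 52; h(-1) = -2; h(1) = 2; h(3) = -18.
So the maximum is h(-4) = 52.

52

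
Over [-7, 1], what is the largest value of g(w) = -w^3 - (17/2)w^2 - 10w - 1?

Differentiating, g'(w) = -3w^2 - 17w - 10; which vanishes at w = -5 and w = -2/3.
Candidates: g(-7) = -9/2, g(-5) = -77/2, g(-2/3) = 59/27, g(1) = -41/2.
Hence the absolute maximum is 59/27 at w = -2/3.

59/27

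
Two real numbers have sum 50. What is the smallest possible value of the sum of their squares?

1250

With a + b = 50, a^2 + b^2 = a^2 + (50 − a)^2.
The derivative 2a − 2(50 − a) = 4a − 100 vanishes at a = 25; second derivative 4 > 0, a minimum.
The minimum is 2·(25)^2 = 1250.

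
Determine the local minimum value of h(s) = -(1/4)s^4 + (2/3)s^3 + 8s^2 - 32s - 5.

h'(s) = -s^3 + 2s^2 + 16s - 32. Setting h'(s) = 0 gives s ∈ {-4, 2, 4}.
Since h''(s) = -3s^2 + 4s + 16, we get h''(-4) = -48 < 0 ⇒ local maximum; h''(2) = 12 > 0 ⇒ local minimum; h''(4) = -16 < 0 ⇒ local maximum.
The local minimum is h(2) = -107/3.

-107/3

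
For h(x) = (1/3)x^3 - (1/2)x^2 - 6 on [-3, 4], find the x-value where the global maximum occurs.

4

The derivative is x^2 - x, which vanishes at x = 0 and x = 1.
Candidates: h(-3) = -39/2,  h(0) = -6,  h(1) = -37/6,  h(4) = 22/3.
So the maximum is h(4) = 22/3.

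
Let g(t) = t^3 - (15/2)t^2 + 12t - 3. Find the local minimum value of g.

g'(t) = 3t^2 - 15t + 12. Setting g'(t) = 0 gives t ∈ {1, 4}.
Second-derivative test with g''(t) = 6t - 15: g''(1) = -9 < 0 ⇒ local maximum; g''(4) = 9 > 0 ⇒ local minimum.
The local minimum is g(4) = -11.

-11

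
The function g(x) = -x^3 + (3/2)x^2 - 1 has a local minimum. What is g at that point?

-1

g'(x) = -3x^2 + 3x. Setting g'(x) = 0 gives x ∈ {0, 1}.
Since g''(x) = -6x + 3, we get g''(0) = 3 > 0 ⇒ local minimum; g''(1) = -3 < 0 ⇒ local maximum.
Thus g has its local minimum at x = 0, with value -1.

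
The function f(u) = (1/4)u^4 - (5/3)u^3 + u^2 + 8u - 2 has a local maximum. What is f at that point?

Critical points: f'(u) = u^3 - 5u^2 + 2u + 8 vanishes at u = -1, 2, 4.
Since f''(u) = 3u^2 - 10u + 2, we get f''(-1) = 15 > 0 ⇒ local minimum; f''(2) = -6 < 0 ⇒ local maximum; f''(4) = 10 > 0 ⇒ local minimum.
Thus f has its local maximum at u = 2, with value 26/3.

26/3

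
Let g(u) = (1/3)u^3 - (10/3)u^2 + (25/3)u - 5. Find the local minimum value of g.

g'(u) = u^2 - (20/3)u + 25/3 = 0 at u = 5/3, 5.
Second-derivative test with g''(u) = 2u - 20/3: g''(5/3) = -10/3 < 0 ⇒ local maximum; g''(5) = 10/3 > 0 ⇒ local minimum.
The local minimum is g(5) = -5.

-5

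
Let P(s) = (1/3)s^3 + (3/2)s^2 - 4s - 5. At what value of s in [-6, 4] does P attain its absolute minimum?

1

Differentiating, P'(s) = s^2 + 3s - 4; which vanishes at s = -4 and s = 1.
Evaluating at the critical points and endpoints: P(-6) = 1, P(-4) = 41/3, P(1) = -43/6, P(4) = 73/3.
Hence the absolute minimum is -43/6 at s = 1.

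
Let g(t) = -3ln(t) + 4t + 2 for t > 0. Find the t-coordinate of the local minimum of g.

g'(t) = -3/t + 4 = 0 gives t = 3/4.
g''(t) = 3/t², which is positive for t > 0, so this is a local minimum.
g(3/4) = -3·ln(3/4) + 3 + 2 ≈ 5.8630.

3/4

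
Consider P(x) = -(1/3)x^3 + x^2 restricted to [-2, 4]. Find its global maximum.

The derivative is -x^2 + 2x, which vanishes at x = 0 and x = 2.
Candidates: P(-2) = 20/3; P(0) = 0; P(2) = 4/3; P(4) = -16/3.
Hence the absolute maximum is 20/3 at x = -2.

20/3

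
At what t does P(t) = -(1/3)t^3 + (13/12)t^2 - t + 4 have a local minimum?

2/3

P'(t) = -t^2 + (13/6)t - 1. Setting P'(t) = 0 gives t ∈ {2/3, 3/2}.
Since P''(t) = -2t + 13/6, we get P''(2/3) = 5/6 > 0 ⇒ local minimum; P''(3/2) = -5/6 < 0 ⇒ local maximum.
The local minimum is P(2/3) = 301/81.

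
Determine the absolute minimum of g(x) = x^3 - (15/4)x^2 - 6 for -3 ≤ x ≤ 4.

-267/4

g'(x) = 3x^2 - (15/2)x, which vanishes at x = 0 and x = 5/2.
Compare values at every candidate in [-3, 4]: g(-3) = -267/4; g(0) = -6; g(5/2) = -221/16; g(4) = -2.
So the minimum is g(-3) = -267/4.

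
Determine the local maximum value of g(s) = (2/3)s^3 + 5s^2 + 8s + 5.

31/3

g'(s) = 2s^2 + 10s + 8. Setting g'(s) = 0 gives s ∈ {-4, -1}.
Since g''(s) = 4s + 10, we get g''(-4) = -6 < 0 ⇒ local maximum; g''(-1) = 6 > 0 ⇒ local minimum.
The local maximum is g(-4) = 31/3.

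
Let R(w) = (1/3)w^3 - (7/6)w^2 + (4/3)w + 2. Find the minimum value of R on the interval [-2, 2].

-8

Differentiating, R'(w) = w^2 - (7/3)w + 4/3; which vanishes at w = 1 and w = 4/3.
Candidates: R(-2) = -8, R(1) = 5/2, R(4/3) = 202/81, R(2) = 8/3.
The minimum over the interval is -8, attained at w = -2.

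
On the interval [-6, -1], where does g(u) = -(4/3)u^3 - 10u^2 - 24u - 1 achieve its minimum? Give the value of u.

Differentiating, g'(u) = -4u^2 - 20u - 24; which vanishes at u = -3 and u = -2.
Compare values at every candidate in [-6, -1]: g(-6) = 71,  g(-3) = 17,  g(-2) = 53/3,  g(-1) = 43/3.
The minimum over the interval is 43/3, attained at u = -1.

-1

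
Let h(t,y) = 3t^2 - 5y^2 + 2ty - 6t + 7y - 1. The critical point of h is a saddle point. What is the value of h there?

∂h/∂t = 6t + 2y - 6 = 0 and ∂h/∂y = 2t - 10y + 7 = 0, so (t, y) = (23/32, 27/32).
The Hessian has h_{tt} = 6, h_{yy} = -10, h_{ty} = 2, giving D = -64 < 0, so the point is a saddle point.
h(23/32, 27/32) = -13/64.

-13/64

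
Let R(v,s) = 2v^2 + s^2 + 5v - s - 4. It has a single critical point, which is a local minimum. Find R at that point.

-59/8

∂R/∂v = 4v + 5 = 0 and ∂R/∂s = 2s - 1 = 0, so (v, s) = (-5/4, 1/2).
The Hessian has R_{vv} = 4, R_{ss} = 2, R_{vs} = 0, giving D = 8 > 0 with R_{vv} > 0, so the point is a local minimum.
R(-5/4, 1/2) = -59/8.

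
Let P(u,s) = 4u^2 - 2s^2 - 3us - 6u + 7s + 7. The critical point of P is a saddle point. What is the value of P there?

285/41

∂P/∂u = 8u - 3s - 6 = 0 and ∂P/∂s = -3u - 4s + 7 = 0, so (u, s) = (45/41, 38/41).
The Hessian has P_{uu} = 8, P_{ss} = -4, P_{us} = -3, giving D = -41 < 0, so the point is a saddle point.
P(45/41, 38/41) = 285/41.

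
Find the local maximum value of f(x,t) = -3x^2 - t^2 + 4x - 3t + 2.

∂f/∂x = -6x + 4 = 0 and ∂f/∂t = -2t - 3 = 0, so (x, t) = (2/3, -3/2).
The Hessian has f_{xx} = -6, f_{tt} = -2, f_{xt} = 0, giving D = 12 > 0 with f_{xx} < 0, so the point is a local maximum.
f(2/3, -3/2) = 67/12.

67/12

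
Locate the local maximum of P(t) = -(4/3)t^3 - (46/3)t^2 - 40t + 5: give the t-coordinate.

P'(t) = -4t^2 - (92/3)t - 40. Setting P'(t) = 0 gives t ∈ {-6, -5/3}.
Second-derivative test with P''(t) = -8t - 92/3: P''(-6) = 52/3 > 0 ⇒ local minimum; P''(-5/3) = -52/3 < 0 ⇒ local maximum.
Thus P has its local maximum at t = -5/3, with value 2855/81.

-5/3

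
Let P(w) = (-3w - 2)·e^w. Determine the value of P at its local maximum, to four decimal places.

0.5666

P'(w) = (-3)·e^w + (-3w - 2)·1·e^w = (-3w - 5)·e^w. Since e^w > 0, the only critical point is w = -5/3.
P''(-5/3) has the same sign as -3 < 0, so this is a local maximum.
P(-5/3) = (3)·e^(-5/3) ≈ 0.5666.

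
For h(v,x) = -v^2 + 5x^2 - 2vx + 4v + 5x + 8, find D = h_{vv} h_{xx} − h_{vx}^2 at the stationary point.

∂h/∂v = -2v - 2x + 4 = 0 and ∂h/∂x = -2v + 10x + 5 = 0, so (v, x) = (25/12, -1/12).
The Hessian has h_{vv} = -2, h_{xx} = 10, h_{vx} = -2, giving D = -24 < 0, so the point is a saddle point.
D = (-2)·(10) − (-2)^2 = -24.

-24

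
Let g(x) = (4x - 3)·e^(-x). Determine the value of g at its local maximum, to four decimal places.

Differentiating with the product rule gives g'(x) = (-4x + 7)·e^(-x). Since e^(-x) > 0, the only critical point is x = 7/4.
g''(7/4) has the same sign as -4 < 0, so this is a local maximum.
g(7/4) = (4)·e^(-7/4) ≈ 0.6951.

0.6951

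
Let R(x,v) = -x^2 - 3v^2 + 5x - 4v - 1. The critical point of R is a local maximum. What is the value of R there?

79/12

∂R/∂x = -2x + 5 = 0 and ∂R/∂v = -6v - 4 = 0, so (x, v) = (5/2, -2/3).
The Hessian has R_{xx} = -2, R_{vv} = -6, R_{xv} = 0, giving D = 12 > 0 with R_{xx} < 0, so the point is a local maximum.
R(5/2, -2/3) = 79/12.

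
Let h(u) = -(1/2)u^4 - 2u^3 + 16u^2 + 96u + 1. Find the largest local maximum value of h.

h'(u) = -2u^3 - 6u^2 + 32u + 96 = 0 at u = -4, -3, 4.
Since h''(u) = -6u^2 - 12u + 32, we get h''(-4) = -16 < 0 ⇒ local maximum; h''(-3) = 14 > 0 ⇒ local minimum; h''(4) = -112 < 0 ⇒ local maximum.
So the largest local maximum value is h(4) = 385.

385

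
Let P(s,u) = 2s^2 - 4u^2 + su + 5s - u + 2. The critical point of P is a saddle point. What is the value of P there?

-9/11

∂P/∂s = 4s + u + 5 = 0 and ∂P/∂u = s - 8u - 1 = 0, so (s, u) = (-13/11, -3/11).
The Hessian has P_{ss} = 4, P_{uu} = -8, P_{su} = 1, giving D = -33 < 0, so the point is a saddle point.
P(-13/11, -3/11) = -9/11.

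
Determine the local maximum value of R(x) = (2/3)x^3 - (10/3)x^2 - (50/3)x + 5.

Critical points: R'(x) = 2x^2 - (20/3)x - 50/3 vanishes at x = -5/3, 5.
Since R''(x) = 4x - 20/3, we get R''(-5/3) = -40/3 < 0 ⇒ local maximum; R''(5) = 40/3 > 0 ⇒ local minimum.
Thus R has its local maximum at x = -5/3, with value 1655/81.

1655/81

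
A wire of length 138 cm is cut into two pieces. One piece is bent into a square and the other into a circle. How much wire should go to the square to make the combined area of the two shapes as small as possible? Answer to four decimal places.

77.2937

Let x be the length used for the square. Square side x/4; circle radius (138−x)/(2π).
A(x) = (x/4)² + π·((138−x)/(2π))² = x²/16 + (138−x)²/(4π) for 0 ≤ x ≤ 138. A'(x) = x/8 − (138−x)/(2π) = 0 gives x = 4·138/(π+4) ≈ 77.2937.
A'' = 1/8 + 1/(2π) > 0, so this gives the minimum combined area; x ≈ 77.2937 cm to the square.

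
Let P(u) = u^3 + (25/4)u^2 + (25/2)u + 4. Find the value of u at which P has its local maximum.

-5/2

Critical points: P'(u) = 3u^2 + (25/2)u + 25/2 vanishes at u = -5/2, -5/3.
Since P''(u) = 6u + 25/2, we get P''(-5/2) = -5/2 < 0 ⇒ local maximum; P''(-5/3) = 5/2 > 0 ⇒ local minimum.
So the local maximum value is P(-5/2) = -61/16.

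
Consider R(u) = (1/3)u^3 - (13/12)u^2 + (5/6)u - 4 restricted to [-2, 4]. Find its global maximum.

The derivative is u^2 - (13/6)u + 5/6, which vanishes at u = 1/2 and u = 5/3.
Evaluating at the critical points and endpoints: R(-2) = -38/3,  R(1/2) = -61/16,  R(5/3) = -1321/324,  R(4) = 10/3.
So the maximum is R(4) = 10/3.

10/3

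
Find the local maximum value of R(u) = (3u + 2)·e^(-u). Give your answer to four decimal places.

2.1496

By the product rule, R'(u) = (-3u + 1)·e^(-u). Since e^(-u) > 0, the only critical point is u = 1/3.
R''(1/3) has the same sign as -3 < 0, so this is a local maximum.
R(1/3) = (3)·e^(-1/3) ≈ 2.1496.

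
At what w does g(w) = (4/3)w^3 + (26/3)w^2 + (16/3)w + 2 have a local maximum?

-4

g'(w) = 4w^2 + (52/3)w + 16/3 = 0 at w = -4, -1/3.
Second-derivative test with g''(w) = 8w + 52/3: g''(-4) = -44/3 < 0 ⇒ local maximum; g''(-1/3) = 44/3 > 0 ⇒ local minimum.
The local maximum is g(-4) = 34.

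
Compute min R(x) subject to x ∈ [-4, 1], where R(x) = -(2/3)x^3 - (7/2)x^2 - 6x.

R'(x) = -2x^2 - 7x - 6, which vanishes at x = -2 and x = -3/2.
Candidates: R(-4) = 32/3,  R(-2) = 10/3,  R(-3/2) = 27/8,  R(1) = -61/6.
So the minimum is R(1) = -61/6.

-61/6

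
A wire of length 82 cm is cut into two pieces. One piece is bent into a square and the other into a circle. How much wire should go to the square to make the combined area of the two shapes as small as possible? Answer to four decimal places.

Let x be the length used for the square. Square side x/4; circle radius (82−x)/(2π).
A(x) = (x/4)² + π·((82−x)/(2π))² = x²/16 + (82−x)²/(4π) for 0 ≤ x ≤ 82. A'(x) = x/8 − (82−x)/(2π) = 0 gives x = 4·82/(π+4) ≈ 45.9281.
A'' = 1/8 + 1/(2π) > 0, so this gives the minimum combined area; x ≈ 45.9281 cm to the square.

45.9281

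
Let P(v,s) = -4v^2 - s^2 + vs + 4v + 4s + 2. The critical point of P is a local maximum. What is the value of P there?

42/5

∂P/∂v = -8v + s + 4 = 0 and ∂P/∂s = v - 2s + 4 = 0, so (v, s) = (4/5, 12/5).
The Hessian has P_{vv} = -8, P_{ss} = -2, P_{vs} = 1, giving D = 15 > 0 with P_{vv} < 0, so the point is a local maximum.
P(4/5, 12/5) = 42/5.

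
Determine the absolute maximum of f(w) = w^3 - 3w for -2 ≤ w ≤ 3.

18

f'(w) = 3w^2 - 3, which vanishes at w = -1 and w = 1.
Evaluating at the critical points and endpoints: f(-2) = -2, f(-1) = 2, f(1) = -2, f(3) = 18.
So the maximum is f(3) = 18.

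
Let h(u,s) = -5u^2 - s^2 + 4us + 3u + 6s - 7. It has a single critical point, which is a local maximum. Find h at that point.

∂h/∂u = -10u + 4s + 3 = 0 and ∂h/∂s = 4u - 2s + 6 = 0, so (u, s) = (15/2, 18).
The Hessian has h_{uu} = -10, h_{ss} = -2, h_{us} = 4, giving D = 4 > 0 with h_{uu} < 0, so the point is a local maximum.
h(15/2, 18) = 233/4.

233/4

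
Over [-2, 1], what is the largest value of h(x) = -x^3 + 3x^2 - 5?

15

h'(x) = -3x^2 + 6x, whose only zero in [-2, 1] is x = 0.
Compare values at every candidate in [-2, 1]: h(-2) = 15,  h(0) = -5,  h(1) = -3.
The maximum over the interval is 15, attained at x = -2.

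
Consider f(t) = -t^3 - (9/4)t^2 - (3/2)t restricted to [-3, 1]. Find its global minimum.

Differentiating, f'(t) = -3t^2 - (9/2)t - 3/2; which vanishes at t = -1 and t = -1/2.
Evaluating at the critical points and endpoints: f(-3) = 45/4,  f(-1) = 1/4,  f(-1/2) = 5/16,  f(1) = -19/4.
Hence the absolute minimum is -19/4 at t = 1.

-19/4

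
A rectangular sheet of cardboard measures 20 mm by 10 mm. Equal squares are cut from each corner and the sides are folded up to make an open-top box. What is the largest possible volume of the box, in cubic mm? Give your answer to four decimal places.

192.4501

With cut size x, the volume is V(x) = x(20 − 2x)(10 − 2x) for 0 < x < 5.
V'(x) = 12x^2 − 120x + 200. Setting V'(x) = 0 gives x ≈ 2.1132 (the root in (0, 5)).
V''(x) = 24x − 120 is negative there, so this is the maximum; V ≈ 192.4501.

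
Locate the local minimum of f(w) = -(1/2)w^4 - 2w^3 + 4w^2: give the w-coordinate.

0

Critical points: f'(w) = -2w^3 - 6w^2 + 8w vanishes at w = -4, 0, 1.
Second-derivative test with f''(w) = -6w^2 - 12w + 8: f''(-4) = -40 < 0 ⇒ local maximum; f''(0) = 8 > 0 ⇒ local minimum; f''(1) = -10 < 0 ⇒ local maximum.
So the local minimum value is f(0) = 0.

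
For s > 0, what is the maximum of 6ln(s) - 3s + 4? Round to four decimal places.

h'(s) = 6/s − 3 = 0 gives s = 2.
h''(s) = -6/s², which is negative for s > 0, so this is a local maximum.
h(2) = 6·ln(2) - 6 + 4 ≈ 2.1589.

2.1589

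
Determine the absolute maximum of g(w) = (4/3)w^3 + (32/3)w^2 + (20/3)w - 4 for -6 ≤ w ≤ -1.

188/3

g'(w) = 4w^2 + (64/3)w + 20/3, whose only zero in [-6, -1] is w = -5.
Compare values at every candidate in [-6, -1]: g(-6) = 52, g(-5) = 188/3, g(-1) = -4/3.
So the maximum is g(-5) = 188/3.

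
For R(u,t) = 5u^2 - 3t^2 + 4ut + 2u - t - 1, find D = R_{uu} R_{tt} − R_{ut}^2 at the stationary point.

∂R/∂u = 10u + 4t + 2 = 0 and ∂R/∂t = 4u - 6t - 1 = 0, so (u, t) = (-2/19, -9/38).
The Hessian has R_{uu} = 10, R_{tt} = -6, R_{ut} = 4, giving D = -76 < 0, so the point is a saddle point.
D = (10)·(-6) − (4)^2 = -76.

-76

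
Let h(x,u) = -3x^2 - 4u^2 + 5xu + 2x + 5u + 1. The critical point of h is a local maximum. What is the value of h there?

164/23

∂h/∂x = -6x + 5u + 2 = 0 and ∂h/∂u = 5x - 8u + 5 = 0, so (x, u) = (41/23, 40/23).
The Hessian has h_{xx} = -6, h_{uu} = -8, h_{xu} = 5, giving D = 23 > 0 with h_{xx} < 0, so the point is a local maximum.
h(41/23, 40/23) = 164/23.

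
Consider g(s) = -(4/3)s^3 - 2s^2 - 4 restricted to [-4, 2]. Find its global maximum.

148/3

The derivative is -4s^2 - 4s, which vanishes at s = -1 and s = 0.
Compare values at every candidate in [-4, 2]: g(-4) = 148/3; g(-1) = -14/3; g(0) = -4; g(2) = -68/3.
So the maximum is g(-4) = 148/3.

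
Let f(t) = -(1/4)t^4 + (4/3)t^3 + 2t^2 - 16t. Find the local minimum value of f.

f'(t) = -t^3 + 4t^2 + 4t - 16. Setting f'(t) = 0 gives t ∈ {-2, 2, 4}.
f''(t) = -3t^2 + 8t + 4. f''(-2) = -24 < 0 ⇒ local maximum; f''(2) = 8 > 0 ⇒ local minimum; f''(4) = -12 < 0 ⇒ local maximum.
Thus f has its local minimum at t = 2, with value -52/3.

-52/3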